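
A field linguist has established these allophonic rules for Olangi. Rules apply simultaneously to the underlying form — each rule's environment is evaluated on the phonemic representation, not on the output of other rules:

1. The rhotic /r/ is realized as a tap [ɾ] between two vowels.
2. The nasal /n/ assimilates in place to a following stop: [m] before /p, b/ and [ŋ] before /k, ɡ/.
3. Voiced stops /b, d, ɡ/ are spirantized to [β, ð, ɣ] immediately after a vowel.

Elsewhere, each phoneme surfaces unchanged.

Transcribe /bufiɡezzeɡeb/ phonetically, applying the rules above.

/b/ (word-initial) fails the environment for rule 3, so it stays [b].
/u/ stays [u].
/f/ — not in any rule's target class → [f].
/i/ (between /f/ and /ɡ/): no rule targets it → [i].
/ɡ/ (between /i/ and /e/): immediately after a vowel, so rule 3 applies → [ɣ].
/e/ (between /ɡ/ and /z/): no rule targets it → [e].
/z/ (between /e/ and /z/) is unaffected → [z].
/z/ (between /z/ and /e/) is unaffected → [z].
/e/ — not in any rule's target class → [e].
/ɡ/ — between /e/ and /e/, immediately after a vowel — surfaces as [ɣ] (rule 3).
/e/ stays [e].
/b/ — word-final, immediately after a vowel — surfaces as [β] (rule 3).

[bufiɣezzeɣeβ]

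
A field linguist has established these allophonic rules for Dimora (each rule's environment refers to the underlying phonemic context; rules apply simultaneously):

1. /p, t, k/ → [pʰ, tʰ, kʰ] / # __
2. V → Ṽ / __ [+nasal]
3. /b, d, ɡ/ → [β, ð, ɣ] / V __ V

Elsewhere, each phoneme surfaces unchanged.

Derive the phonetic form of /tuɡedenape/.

[tʰuɣeðẽnape]

/t/ (word-initial) occurs word-initially → [tʰ] by rule 1.
/u/ (between /t/ and /ɡ/) fails the environment for rule 2, so it stays [u].
Rule 3 applies to /ɡ/ (between /u/ and /e/: between two vowels) → [ɣ].
/e/ — between /ɡ/ and /d/; rule 2 does not apply here → [e].
/d/ meets the environment for rule 3 (between two vowels) → [ð].
/e/ (between /d/ and /n/) occurs before a nasal consonant → [ẽ] by rule 2.
/a/ (between /n/ and /p/) is in the target of rule 2 but the environment (before a nasal consonant) is not met → [a].
/p/ — between /a/ and /e/; rule 1 does not apply here → [p].
/e/ (word-final) is in the target of rule 2 but the environment (before a nasal consonant) is not met → [e].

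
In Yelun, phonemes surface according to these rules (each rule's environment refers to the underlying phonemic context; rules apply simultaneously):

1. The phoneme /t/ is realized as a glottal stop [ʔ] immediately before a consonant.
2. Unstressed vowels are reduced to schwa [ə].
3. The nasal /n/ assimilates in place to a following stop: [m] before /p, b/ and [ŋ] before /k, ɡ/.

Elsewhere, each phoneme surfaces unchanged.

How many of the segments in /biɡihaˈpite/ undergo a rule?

4

Segments that undergo a rule: /i/ → [ə] (rule 2); /i/ → [ə] (rule 2); /a/ → [ə] (rule 2); /e/ → [ə] (rule 2).
All other segments surface unchanged.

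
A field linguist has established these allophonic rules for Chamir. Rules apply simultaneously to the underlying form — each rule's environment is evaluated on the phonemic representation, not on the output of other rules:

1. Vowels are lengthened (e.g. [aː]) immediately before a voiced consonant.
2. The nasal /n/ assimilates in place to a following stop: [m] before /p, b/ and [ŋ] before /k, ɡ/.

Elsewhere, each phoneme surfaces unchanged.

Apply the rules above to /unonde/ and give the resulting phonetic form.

[uːnoːnde]

/u/ (word-initial) occurs before a voiced consonant → [uː] by rule 1.
/n/ (between /u/ and /o/) is in the target of rule 2 but the environment (before a labial or velar stop) is not met → [n].
/o/ — between /n/ and /n/, before a voiced consonant — surfaces as [oː] (rule 1).
/n/ — between /o/ and /d/; rule 2 does not apply here → [n].
/d/ stays [d].
/e/ (word-final): rule 1 targets it, but not before a voiced consonant → unchanged [e].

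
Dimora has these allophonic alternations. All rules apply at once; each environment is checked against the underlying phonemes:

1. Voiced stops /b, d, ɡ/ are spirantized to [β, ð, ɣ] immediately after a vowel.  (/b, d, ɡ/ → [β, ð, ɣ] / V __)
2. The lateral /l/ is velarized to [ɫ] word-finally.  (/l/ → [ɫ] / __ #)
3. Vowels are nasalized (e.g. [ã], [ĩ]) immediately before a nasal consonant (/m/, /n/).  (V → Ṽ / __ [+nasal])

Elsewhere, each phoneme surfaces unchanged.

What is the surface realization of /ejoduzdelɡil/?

[ejoðuzdelɡiɫ]

/e/ (word-initial) fails the environment for rule 3, so it stays [e].
/j/ — not in any rule's target class → [j].
/o/ (between /j/ and /d/) fails the environment for rule 3, so it stays [o].
/d/ — between /o/ and /u/, immediately after a vowel — surfaces as [ð] (rule 1).
/u/ (between /d/ and /z/) fails the environment for rule 3, so it stays [u].
/z/ (between /u/ and /d/) is unaffected → [z].
/d/ (between /z/ and /e/): rule 1 targets it, but not immediately after a vowel → unchanged [d].
/e/ (between /d/ and /l/) fails the environment for rule 3, so it stays [e].
/l/ (between /e/ and /ɡ/): rule 2 targets it, but not word-finally → unchanged [l].
/ɡ/ (between /l/ and /i/): rule 1 targets it, but not immediately after a vowel → unchanged [ɡ].
/i/ (between /ɡ/ and /l/) fails the environment for rule 3, so it stays [i].
Rule 2 applies to /l/ (word-final: word-finally) → [ɫ].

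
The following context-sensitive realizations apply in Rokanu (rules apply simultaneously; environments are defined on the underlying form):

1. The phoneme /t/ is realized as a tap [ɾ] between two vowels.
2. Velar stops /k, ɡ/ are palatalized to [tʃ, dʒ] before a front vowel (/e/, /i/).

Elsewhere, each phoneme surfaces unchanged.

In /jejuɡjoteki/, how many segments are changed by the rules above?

2

Segments that undergo a rule: /t/ → [ɾ] (rule 1); /k/ → [tʃ] (rule 2).
All other segments surface unchanged.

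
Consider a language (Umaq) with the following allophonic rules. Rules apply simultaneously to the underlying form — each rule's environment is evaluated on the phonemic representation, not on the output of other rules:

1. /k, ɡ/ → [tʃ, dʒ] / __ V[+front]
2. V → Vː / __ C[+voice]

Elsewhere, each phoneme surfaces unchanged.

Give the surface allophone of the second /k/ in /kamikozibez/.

[k]

/k/ (between /i/ and /o/) fails the environment for rule 1, so it stays [k].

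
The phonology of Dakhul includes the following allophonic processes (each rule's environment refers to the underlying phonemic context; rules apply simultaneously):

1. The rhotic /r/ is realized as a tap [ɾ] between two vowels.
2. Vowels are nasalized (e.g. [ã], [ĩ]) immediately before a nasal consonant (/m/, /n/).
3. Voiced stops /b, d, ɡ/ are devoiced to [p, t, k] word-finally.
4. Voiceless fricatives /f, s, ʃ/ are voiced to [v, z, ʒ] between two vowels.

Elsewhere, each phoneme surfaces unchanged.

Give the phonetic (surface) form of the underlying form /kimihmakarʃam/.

[kĩmihmakarʃãm]

/k/ (word-initial): no rule targets it → [k].
/i/ — between /k/ and /m/, before a nasal consonant — surfaces as [ĩ] (rule 2).
/m/ — not in any rule's target class → [m].
/i/ (between /m/ and /h/) is in the target of rule 2 but the environment (before a nasal consonant) is not met → [i].
/h/ (between /i/ and /m/) is unaffected → [h].
/m/ — not in any rule's target class → [m].
/a/ (between /m/ and /k/): rule 2 targets it, but not before a nasal consonant → unchanged [a].
/k/ stays [k].
/a/ (between /k/ and /r/): rule 2 targets it, but not before a nasal consonant → unchanged [a].
/r/ — between /a/ and /ʃ/; rule 1 does not apply here → [r].
/ʃ/ (between /r/ and /a/) fails the environment for rule 4, so it stays [ʃ].
/a/ meets the environment for rule 2 (before a nasal consonant) → [ã].
/m/ (word-final): no rule targets it → [m].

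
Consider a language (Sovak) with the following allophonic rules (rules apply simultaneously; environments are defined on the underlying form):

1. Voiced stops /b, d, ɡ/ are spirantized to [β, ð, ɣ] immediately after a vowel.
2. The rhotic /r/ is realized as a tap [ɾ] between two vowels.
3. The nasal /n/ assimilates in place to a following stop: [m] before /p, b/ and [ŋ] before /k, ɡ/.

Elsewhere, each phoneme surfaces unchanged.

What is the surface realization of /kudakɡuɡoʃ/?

[kuðakɡuɣoʃ]

/k/ (word-initial): no rule targets it → [k].
/u/ (between /k/ and /d/): no rule targets it → [u].
/d/ — between /u/ and /a/, immediately after a vowel — surfaces as [ð] (rule 1).
/a/ — not in any rule's target class → [a].
/k/ (between /a/ and /ɡ/): no rule targets it → [k].
/ɡ/ (between /k/ and /u/) fails the environment for rule 1, so it stays [ɡ].
/u/ stays [u].
/ɡ/ (between /u/ and /o/): immediately after a vowel, so rule 1 applies → [ɣ].
/o/ stays [o].
/ʃ/ — not in any rule's target class → [ʃ].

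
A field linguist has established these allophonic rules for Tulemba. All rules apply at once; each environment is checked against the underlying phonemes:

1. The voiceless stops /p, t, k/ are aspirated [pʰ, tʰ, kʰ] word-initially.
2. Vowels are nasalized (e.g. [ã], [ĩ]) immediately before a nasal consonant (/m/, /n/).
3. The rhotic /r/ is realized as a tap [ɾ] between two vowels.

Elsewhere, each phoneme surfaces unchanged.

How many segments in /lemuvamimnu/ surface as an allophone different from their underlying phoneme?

3

Segments that undergo a rule: /e/ → [ẽ] (rule 2); /a/ → [ã] (rule 2); /i/ → [ĩ] (rule 2).
All other segments surface unchanged.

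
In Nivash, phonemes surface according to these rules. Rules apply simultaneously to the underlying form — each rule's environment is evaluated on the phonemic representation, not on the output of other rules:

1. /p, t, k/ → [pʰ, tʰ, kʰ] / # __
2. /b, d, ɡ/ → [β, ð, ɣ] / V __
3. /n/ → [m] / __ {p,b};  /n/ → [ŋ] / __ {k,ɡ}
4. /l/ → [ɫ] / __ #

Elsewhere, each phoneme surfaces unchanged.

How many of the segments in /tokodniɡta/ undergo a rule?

Segments that undergo a rule: /t/ → [tʰ] (rule 1); /d/ → [ð] (rule 2); /ɡ/ → [ɣ] (rule 2).
All other segments surface unchanged.

3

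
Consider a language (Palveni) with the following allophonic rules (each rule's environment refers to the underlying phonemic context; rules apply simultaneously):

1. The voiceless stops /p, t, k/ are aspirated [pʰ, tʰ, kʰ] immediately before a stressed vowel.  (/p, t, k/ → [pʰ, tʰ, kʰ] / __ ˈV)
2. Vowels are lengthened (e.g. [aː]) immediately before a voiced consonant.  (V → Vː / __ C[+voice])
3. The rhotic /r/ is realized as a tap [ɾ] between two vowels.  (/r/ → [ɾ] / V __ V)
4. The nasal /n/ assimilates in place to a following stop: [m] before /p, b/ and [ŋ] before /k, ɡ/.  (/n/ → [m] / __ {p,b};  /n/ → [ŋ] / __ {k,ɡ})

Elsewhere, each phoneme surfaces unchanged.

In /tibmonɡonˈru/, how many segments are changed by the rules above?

4

Segments that undergo a rule: /i/ → [iː] (rule 2); /o/ → [oː] (rule 2); /n/ → [ŋ] (rule 4); /o/ → [oː] (rule 2).
All other segments surface unchanged.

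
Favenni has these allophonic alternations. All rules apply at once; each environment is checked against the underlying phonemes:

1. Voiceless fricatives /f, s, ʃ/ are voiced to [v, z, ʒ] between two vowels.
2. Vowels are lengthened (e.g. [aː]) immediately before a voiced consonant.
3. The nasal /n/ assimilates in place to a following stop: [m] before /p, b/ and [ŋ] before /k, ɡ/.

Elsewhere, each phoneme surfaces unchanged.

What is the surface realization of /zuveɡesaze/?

/u/ meets the environment for rule 2 (before a voiced consonant) → [uː].
/e/ (between /v/ and /ɡ/): before a voiced consonant, so rule 2 applies → [eː].
/e/ (between /ɡ/ and /s/): rule 2 targets it, but not before a voiced consonant → unchanged [e].
/s/ — between /e/ and /a/, between two vowels — surfaces as [z] (rule 1).
/a/ (between /s/ and /z/): before a voiced consonant, so rule 2 applies → [aː].
/e/ (word-final): rule 2 targets it, but not before a voiced consonant → unchanged [e].

[zuːveːɡezaːze]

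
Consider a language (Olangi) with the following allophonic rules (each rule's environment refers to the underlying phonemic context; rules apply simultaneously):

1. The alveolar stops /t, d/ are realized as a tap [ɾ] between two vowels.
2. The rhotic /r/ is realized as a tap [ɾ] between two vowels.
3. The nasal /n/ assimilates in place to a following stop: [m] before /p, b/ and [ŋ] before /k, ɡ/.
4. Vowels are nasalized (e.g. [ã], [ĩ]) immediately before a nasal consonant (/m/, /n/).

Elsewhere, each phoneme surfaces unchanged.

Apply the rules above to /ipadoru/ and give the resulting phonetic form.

/i/ (word-initial) fails the environment for rule 4, so it stays [i].
/p/ (between /i/ and /a/): no rule targets it → [p].
/a/ — between /p/ and /d/; rule 4 does not apply here → [a].
/d/ (between /a/ and /o/) occurs between two vowels → [ɾ] by rule 1.
/o/ (between /d/ and /r/) fails the environment for rule 4, so it stays [o].
/r/ meets the environment for rule 2 (between two vowels) → [ɾ].
/u/ — word-final; rule 4 does not apply here → [u].

[ipaɾoɾu]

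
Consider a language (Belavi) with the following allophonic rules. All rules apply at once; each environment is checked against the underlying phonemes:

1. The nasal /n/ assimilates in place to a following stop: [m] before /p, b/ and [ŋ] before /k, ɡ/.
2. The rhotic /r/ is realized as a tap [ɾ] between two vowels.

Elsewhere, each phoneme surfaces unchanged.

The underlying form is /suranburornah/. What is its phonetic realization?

/s/ — not in any rule's target class → [s].
/u/ — not in any rule's target class → [u].
/r/ — between /u/ and /a/, between two vowels — surfaces as [ɾ] (rule 2).
/a/ — not in any rule's target class → [a].
/n/ (between /a/ and /b/): before a labial or velar stop, so rule 1 applies → [m].
/b/ (between /n/ and /u/): no rule targets it → [b].
/u/ stays [u].
/r/ meets the environment for rule 2 (between two vowels) → [ɾ].
/o/ (between /r/ and /r/) is unaffected → [o].
/r/ (between /o/ and /n/): rule 2 targets it, but not between two vowels → unchanged [r].
/n/ — between /r/ and /a/; rule 1 does not apply here → [n].
/a/ stays [a].
/h/ stays [h].

[suɾambuɾornah]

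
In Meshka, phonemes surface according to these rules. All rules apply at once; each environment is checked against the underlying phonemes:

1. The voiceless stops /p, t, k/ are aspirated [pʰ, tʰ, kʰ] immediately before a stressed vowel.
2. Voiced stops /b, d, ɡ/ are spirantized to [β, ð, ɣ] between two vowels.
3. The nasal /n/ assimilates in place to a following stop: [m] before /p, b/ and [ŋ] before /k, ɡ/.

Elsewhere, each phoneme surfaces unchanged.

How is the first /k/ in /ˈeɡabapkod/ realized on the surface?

[k]

/k/ (between /p/ and /o/) is in the target of rule 1 but the environment (immediately before a stressed vowel) is not met → [k].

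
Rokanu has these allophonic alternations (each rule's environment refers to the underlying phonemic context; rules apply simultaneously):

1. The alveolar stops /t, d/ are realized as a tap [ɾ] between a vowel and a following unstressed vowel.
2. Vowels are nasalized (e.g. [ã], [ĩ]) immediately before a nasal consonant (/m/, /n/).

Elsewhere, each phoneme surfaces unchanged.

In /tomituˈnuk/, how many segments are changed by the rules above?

Segments that undergo a rule: /o/ → [õ] (rule 2); /t/ → [ɾ] (rule 1); /u/ → [ũ] (rule 2).
All other segments surface unchanged.

3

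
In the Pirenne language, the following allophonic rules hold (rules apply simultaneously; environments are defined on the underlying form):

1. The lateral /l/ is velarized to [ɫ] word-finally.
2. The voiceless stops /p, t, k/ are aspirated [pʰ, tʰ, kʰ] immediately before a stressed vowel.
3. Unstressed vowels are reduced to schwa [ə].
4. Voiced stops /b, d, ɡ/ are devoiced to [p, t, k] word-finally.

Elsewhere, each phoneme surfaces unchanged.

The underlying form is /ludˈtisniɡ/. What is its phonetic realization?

[lədˈtʰisnək]

/l/ (word-initial) is in the target of rule 1 but the environment (word-finally) is not met → [l].
/u/ — between /l/ and /d/, in an unstressed syllable — surfaces as [ə] (rule 3).
/d/ — between /u/ and /t/; rule 4 does not apply here → [d].
/t/ (between /d/ and /i/) occurs immediately before a stressed vowel → [tʰ] by rule 2.
/i/ (between /t/ and /s/): rule 3 targets it, but not in an unstressed syllable → unchanged [i].
/s/ — not in any rule's target class → [s].
/n/ (between /s/ and /i/): no rule targets it → [n].
/i/ (between /n/ and /ɡ/) occurs in an unstressed syllable → [ə] by rule 3.
/ɡ/ meets the environment for rule 4 (word-finally) → [k].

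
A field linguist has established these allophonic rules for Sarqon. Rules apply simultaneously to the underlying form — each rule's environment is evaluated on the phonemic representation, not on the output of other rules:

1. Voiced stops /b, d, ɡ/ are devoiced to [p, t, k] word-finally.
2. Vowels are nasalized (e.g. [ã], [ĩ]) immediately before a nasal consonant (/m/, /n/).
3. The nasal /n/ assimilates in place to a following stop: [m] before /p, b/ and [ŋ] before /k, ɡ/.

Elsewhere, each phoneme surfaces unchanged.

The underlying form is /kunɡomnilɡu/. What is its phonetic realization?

[kũŋɡõmnilɡu]

Rule 2 applies to /u/ (between /k/ and /n/: before a nasal consonant) → [ũ].
/n/ — between /u/ and /ɡ/, before a labial or velar stop — surfaces as [ŋ] (rule 3).
/ɡ/ (between /n/ and /o/): rule 1 targets it, but not word-finally → unchanged [ɡ].
/o/ (between /ɡ/ and /m/) occurs before a nasal consonant → [õ] by rule 2.
/n/ — between /m/ and /i/; rule 3 does not apply here → [n].
/i/ — between /n/ and /l/; rule 2 does not apply here → [i].
/ɡ/ — between /l/ and /u/; rule 1 does not apply here → [ɡ].
/u/ (word-final) is in the target of rule 2 but the environment (before a nasal consonant) is not met → [u].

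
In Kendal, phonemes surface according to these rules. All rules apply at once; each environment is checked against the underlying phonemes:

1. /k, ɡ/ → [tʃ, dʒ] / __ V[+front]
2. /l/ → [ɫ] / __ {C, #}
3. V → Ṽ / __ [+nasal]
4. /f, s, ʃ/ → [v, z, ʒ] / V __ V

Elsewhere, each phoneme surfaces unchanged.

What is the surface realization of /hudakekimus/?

/h/ — not in any rule's target class → [h].
/u/ (between /h/ and /d/): rule 3 targets it, but not before a nasal consonant → unchanged [u].
/d/ stays [d].
/a/ — between /d/ and /k/; rule 3 does not apply here → [a].
/k/ — between /a/ and /e/, before a front vowel — surfaces as [tʃ] (rule 1).
/e/ (between /k/ and /k/) is in the target of rule 3 but the environment (before a nasal consonant) is not met → [e].
/k/ (between /e/ and /i/) occurs before a front vowel → [tʃ] by rule 1.
Rule 3 applies to /i/ (between /k/ and /m/: before a nasal consonant) → [ĩ].
/m/ — not in any rule's target class → [m].
/u/ (between /m/ and /s/): rule 3 targets it, but not before a nasal consonant → unchanged [u].
/s/ — word-final; rule 4 does not apply here → [s].

[hudatʃetʃĩmus]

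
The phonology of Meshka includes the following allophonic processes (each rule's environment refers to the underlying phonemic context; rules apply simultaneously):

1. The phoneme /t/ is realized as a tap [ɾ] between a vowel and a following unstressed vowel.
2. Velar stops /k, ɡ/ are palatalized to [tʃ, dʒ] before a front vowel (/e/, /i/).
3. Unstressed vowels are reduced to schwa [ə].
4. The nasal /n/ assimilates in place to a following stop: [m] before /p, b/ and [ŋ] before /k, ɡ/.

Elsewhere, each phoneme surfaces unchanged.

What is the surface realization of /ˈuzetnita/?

[ˈuzətnəɾə]

/u/ (word-initial) is in the target of rule 3 but the environment (in an unstressed syllable) is not met → [u].
/e/ — between /z/ and /t/, in an unstressed syllable — surfaces as [ə] (rule 3).
/t/ — between /e/ and /n/; rule 1 does not apply here → [t].
/n/ (between /t/ and /i/) fails the environment for rule 4, so it stays [n].
/i/ meets the environment for rule 3 (in an unstressed syllable) → [ə].
/t/ meets the environment for rule 1 (between a vowel and a following unstressed vowel) → [ɾ].
Rule 3 applies to /a/ (word-final: in an unstressed syllable) → [ə].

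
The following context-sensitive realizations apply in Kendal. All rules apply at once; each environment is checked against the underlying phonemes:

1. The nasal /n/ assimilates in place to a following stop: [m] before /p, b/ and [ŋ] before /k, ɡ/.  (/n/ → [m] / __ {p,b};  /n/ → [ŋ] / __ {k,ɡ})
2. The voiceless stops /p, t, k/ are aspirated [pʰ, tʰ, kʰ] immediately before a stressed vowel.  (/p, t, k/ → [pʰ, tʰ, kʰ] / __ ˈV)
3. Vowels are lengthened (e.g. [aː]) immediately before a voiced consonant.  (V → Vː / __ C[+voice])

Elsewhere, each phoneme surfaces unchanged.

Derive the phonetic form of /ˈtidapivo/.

[ˈtʰiːdapiːvo]

/t/ meets the environment for rule 2 (immediately before a stressed vowel) → [tʰ].
/i/ — between /t/ and /d/, before a voiced consonant — surfaces as [iː] (rule 3).
/a/ (between /d/ and /p/) fails the environment for rule 3, so it stays [a].
/p/ (between /a/ and /i/) fails the environment for rule 2, so it stays [p].
/i/ (between /p/ and /v/): before a voiced consonant, so rule 3 applies → [iː].
/o/ (word-final) fails the environment for rule 3, so it stays [o].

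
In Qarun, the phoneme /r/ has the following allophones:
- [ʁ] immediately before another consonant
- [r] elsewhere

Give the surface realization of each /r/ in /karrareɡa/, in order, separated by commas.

Occurrence 1 (position 3): immediately before another consonant → [ʁ].
Occurrence 2 (position 4): no conditioning environment matches → elsewhere allophone [r].
Occurrence 3 (position 6): no conditioning environment matches → elsewhere allophone [r].

[ʁ], [r], [r]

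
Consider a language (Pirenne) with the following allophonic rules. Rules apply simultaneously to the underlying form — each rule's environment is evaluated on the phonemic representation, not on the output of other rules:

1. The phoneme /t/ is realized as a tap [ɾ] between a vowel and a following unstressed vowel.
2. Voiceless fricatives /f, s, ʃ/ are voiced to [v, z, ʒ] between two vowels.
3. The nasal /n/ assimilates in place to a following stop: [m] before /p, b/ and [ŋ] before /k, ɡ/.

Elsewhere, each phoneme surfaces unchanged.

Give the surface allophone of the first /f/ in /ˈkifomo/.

[v]

/f/ (between /i/ and /o/): between two vowels, so rule 2 applies → [v].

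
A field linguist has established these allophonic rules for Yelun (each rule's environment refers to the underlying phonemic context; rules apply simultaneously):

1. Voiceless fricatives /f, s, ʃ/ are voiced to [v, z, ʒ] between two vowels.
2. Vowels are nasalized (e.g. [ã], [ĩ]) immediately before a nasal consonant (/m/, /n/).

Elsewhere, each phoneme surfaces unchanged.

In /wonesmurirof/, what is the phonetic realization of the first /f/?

[f]

/f/ (word-final): rule 1 targets it, but not between two vowels → unchanged [f].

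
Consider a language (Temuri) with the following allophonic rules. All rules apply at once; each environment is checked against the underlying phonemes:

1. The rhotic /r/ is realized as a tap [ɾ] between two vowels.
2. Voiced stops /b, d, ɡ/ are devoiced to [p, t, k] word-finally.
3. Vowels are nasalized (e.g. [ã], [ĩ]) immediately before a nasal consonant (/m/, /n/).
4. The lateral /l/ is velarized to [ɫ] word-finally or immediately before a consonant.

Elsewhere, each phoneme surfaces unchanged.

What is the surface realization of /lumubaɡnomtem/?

[lũmubaɡnõmtẽm]

/l/ (word-initial) is in the target of rule 4 but the environment (word-finally or immediately before a consonant) is not met → [l].
/u/ — between /l/ and /m/, before a nasal consonant — surfaces as [ũ] (rule 3).
/m/ (between /u/ and /u/) is unaffected → [m].
/u/ (between /m/ and /b/): rule 3 targets it, but not before a nasal consonant → unchanged [u].
/b/ (between /u/ and /a/) is in the target of rule 2 but the environment (word-finally) is not met → [b].
/a/ (between /b/ and /ɡ/) is in the target of rule 3 but the environment (before a nasal consonant) is not met → [a].
/ɡ/ (between /a/ and /n/) is in the target of rule 2 but the environment (word-finally) is not met → [ɡ].
/n/ stays [n].
/o/ (between /n/ and /m/) occurs before a nasal consonant → [õ] by rule 3.
/m/ (between /o/ and /t/): no rule targets it → [m].
/t/ (between /m/ and /e/): no rule targets it → [t].
Rule 3 applies to /e/ (between /t/ and /m/: before a nasal consonant) → [ẽ].
/m/ — not in any rule's target class → [m].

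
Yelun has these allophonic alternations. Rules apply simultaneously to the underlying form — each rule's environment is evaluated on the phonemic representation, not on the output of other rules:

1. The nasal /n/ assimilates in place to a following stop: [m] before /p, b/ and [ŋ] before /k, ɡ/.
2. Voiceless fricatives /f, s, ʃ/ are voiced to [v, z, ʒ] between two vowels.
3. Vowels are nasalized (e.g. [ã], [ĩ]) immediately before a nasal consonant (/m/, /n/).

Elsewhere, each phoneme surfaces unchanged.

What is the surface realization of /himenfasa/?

[hĩmẽnfaza]

/h/ stays [h].
/i/ — between /h/ and /m/, before a nasal consonant — surfaces as [ĩ] (rule 3).
/m/ stays [m].
Rule 3 applies to /e/ (between /m/ and /n/: before a nasal consonant) → [ẽ].
/n/ (between /e/ and /f/) fails the environment for rule 1, so it stays [n].
/f/ (between /n/ and /a/) fails the environment for rule 2, so it stays [f].
/a/ — between /f/ and /s/; rule 3 does not apply here → [a].
/s/ (between /a/ and /a/) occurs between two vowels → [z] by rule 2.
/a/ (word-final) fails the environment for rule 3, so it stays [a].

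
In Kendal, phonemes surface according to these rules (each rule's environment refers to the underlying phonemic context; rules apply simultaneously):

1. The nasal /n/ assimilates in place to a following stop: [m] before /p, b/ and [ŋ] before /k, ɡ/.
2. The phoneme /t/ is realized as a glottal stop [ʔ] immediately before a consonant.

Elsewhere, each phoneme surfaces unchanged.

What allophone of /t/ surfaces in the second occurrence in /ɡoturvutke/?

[ʔ]

Rule 2 applies to /t/ (between /u/ and /k/: immediately before a consonant) → [ʔ].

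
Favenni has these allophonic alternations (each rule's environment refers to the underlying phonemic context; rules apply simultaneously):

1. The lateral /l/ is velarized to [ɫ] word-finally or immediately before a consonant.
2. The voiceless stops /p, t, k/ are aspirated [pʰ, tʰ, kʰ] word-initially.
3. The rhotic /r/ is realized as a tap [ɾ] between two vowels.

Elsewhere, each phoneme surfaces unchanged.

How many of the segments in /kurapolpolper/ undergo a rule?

4

Segments that undergo a rule: /k/ → [kʰ] (rule 2); /r/ → [ɾ] (rule 3); /l/ → [ɫ] (rule 1); /l/ → [ɫ] (rule 1).
All other segments surface unchanged.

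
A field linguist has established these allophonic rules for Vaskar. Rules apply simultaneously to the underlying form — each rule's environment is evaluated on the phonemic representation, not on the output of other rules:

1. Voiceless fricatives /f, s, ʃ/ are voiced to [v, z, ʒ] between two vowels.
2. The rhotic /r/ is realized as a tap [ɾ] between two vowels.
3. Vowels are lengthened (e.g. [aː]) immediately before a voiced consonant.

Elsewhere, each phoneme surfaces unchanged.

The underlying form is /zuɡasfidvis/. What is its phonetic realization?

/z/ — not in any rule's target class → [z].
Rule 3 applies to /u/ (between /z/ and /ɡ/: before a voiced consonant) → [uː].
/ɡ/ stays [ɡ].
/a/ — between /ɡ/ and /s/; rule 3 does not apply here → [a].
/s/ (between /a/ and /f/) fails the environment for rule 1, so it stays [s].
/f/ (between /s/ and /i/) fails the environment for rule 1, so it stays [f].
/i/ (between /f/ and /d/): before a voiced consonant, so rule 3 applies → [iː].
/d/ (between /i/ and /v/): no rule targets it → [d].
/v/ (between /d/ and /i/): no rule targets it → [v].
/i/ — between /v/ and /s/; rule 3 does not apply here → [i].
/s/ (word-final): rule 1 targets it, but not between two vowels → unchanged [s].

[zuːɡasfiːdvis]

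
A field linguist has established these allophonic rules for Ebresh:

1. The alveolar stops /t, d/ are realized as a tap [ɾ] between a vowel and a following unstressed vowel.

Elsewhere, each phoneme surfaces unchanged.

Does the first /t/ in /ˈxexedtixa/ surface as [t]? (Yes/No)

/t/ (between /d/ and /i/) fails the environment for rule 1, so it stays [t].
The actual realization is [t], which matches [t].

Yes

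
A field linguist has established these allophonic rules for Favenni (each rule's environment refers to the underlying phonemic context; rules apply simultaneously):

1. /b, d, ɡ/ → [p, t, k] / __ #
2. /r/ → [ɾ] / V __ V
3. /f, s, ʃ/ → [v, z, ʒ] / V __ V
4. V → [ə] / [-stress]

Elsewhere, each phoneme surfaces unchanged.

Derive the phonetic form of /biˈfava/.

[bəˈvavə]

/b/ (word-initial) is in the target of rule 1 but the environment (word-finally) is not met → [b].
/i/ (between /b/ and /f/) occurs in an unstressed syllable → [ə] by rule 4.
/f/ meets the environment for rule 3 (between two vowels) → [v].
/a/ (between /f/ and /v/) fails the environment for rule 4, so it stays [a].
/v/ (between /a/ and /a/) is unaffected → [v].
/a/ — word-final, in an unstressed syllable — surfaces as [ə] (rule 4).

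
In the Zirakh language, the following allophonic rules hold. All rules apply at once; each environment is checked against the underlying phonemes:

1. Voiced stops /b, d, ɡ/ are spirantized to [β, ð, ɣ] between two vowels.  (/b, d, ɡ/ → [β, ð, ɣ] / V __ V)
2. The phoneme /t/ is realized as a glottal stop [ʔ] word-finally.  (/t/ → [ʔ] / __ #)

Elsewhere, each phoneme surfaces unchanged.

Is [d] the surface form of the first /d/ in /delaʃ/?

/d/ (word-initial) is in the target of rule 1 but the environment (between two vowels) is not met → [d].
The actual realization is [d], which matches [d].

Yes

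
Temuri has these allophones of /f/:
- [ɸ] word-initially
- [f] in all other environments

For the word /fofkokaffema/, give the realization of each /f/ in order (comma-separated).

[ɸ], [f], [f], [f]

Occurrence 1 (position 1): word-initially → [ɸ].
Occurrence 2 (position 3): no conditioning environment matches → elsewhere allophone [f].
Occurrence 3 (position 8): no conditioning environment matches → elsewhere allophone [f].
Occurrence 4 (position 9): no conditioning environment matches → elsewhere allophone [f].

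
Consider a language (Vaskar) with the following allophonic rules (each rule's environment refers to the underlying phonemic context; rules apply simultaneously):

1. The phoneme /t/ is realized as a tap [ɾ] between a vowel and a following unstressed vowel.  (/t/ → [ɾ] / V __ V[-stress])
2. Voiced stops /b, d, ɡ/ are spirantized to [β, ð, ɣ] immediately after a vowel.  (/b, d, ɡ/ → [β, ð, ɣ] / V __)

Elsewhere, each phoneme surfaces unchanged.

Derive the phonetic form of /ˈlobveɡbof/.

[ˈloβveɣbof]

/l/ (word-initial) is unaffected → [l].
/o/ (between /l/ and /b/): no rule targets it → [o].
/b/ meets the environment for rule 2 (immediately after a vowel) → [β].
/v/ — not in any rule's target class → [v].
/e/ — not in any rule's target class → [e].
/ɡ/ (between /e/ and /b/) occurs immediately after a vowel → [ɣ] by rule 2.
/b/ (between /ɡ/ and /o/): rule 2 targets it, but not immediately after a vowel → unchanged [b].
/o/ stays [o].
/f/ (word-final): no rule targets it → [f].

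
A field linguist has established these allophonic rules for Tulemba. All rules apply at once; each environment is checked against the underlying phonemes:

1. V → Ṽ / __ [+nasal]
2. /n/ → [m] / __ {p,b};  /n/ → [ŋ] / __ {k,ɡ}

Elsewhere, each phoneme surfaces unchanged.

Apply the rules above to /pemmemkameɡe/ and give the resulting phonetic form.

[pẽmmẽmkãmeɡe]

/e/ (between /p/ and /m/): before a nasal consonant, so rule 1 applies → [ẽ].
/e/ (between /m/ and /m/): before a nasal consonant, so rule 1 applies → [ẽ].
Rule 1 applies to /a/ (between /k/ and /m/: before a nasal consonant) → [ã].
/e/ (between /m/ and /ɡ/) is in the target of rule 1 but the environment (before a nasal consonant) is not met → [e].
/e/ (word-final) is in the target of rule 1 but the environment (before a nasal consonant) is not met → [e].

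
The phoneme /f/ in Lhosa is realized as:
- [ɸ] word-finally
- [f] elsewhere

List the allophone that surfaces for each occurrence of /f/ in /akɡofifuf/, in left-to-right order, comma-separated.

[f], [f], [ɸ]

Occurrence 1 (position 5): no conditioning environment matches → elsewhere allophone [f].
Occurrence 2 (position 7): no conditioning environment matches → elsewhere allophone [f].
Occurrence 3 (position 9): word-finally → [ɸ].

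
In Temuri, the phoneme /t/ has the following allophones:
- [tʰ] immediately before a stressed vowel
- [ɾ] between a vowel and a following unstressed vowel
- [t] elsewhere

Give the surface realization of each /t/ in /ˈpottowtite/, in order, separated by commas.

Occurrence 1 (position 3): no conditioning environment matches → elsewhere allophone [t].
Occurrence 2 (position 4): no conditioning environment matches → elsewhere allophone [t].
Occurrence 3 (position 7): no conditioning environment matches → elsewhere allophone [t].
Occurrence 4 (position 9): between a vowel and an unstressed vowel → [ɾ].

[t], [t], [t], [ɾ]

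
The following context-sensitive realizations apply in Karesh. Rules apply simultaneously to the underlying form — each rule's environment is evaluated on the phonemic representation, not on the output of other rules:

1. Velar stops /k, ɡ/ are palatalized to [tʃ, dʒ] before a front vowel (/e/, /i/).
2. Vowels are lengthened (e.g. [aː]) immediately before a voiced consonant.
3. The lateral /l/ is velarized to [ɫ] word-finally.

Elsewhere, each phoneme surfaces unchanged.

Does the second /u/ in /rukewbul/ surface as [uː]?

/u/ (between /b/ and /l/) occurs before a voiced consonant → [uː] by rule 2.
The actual realization is [uː], which matches [uː].

Yes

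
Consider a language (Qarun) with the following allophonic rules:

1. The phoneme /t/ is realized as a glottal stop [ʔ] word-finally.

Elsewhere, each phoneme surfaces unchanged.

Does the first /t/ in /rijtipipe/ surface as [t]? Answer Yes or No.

Yes

/t/ — between /j/ and /i/; rule 1 does not apply here → [t].
The actual realization is [t], which matches [t].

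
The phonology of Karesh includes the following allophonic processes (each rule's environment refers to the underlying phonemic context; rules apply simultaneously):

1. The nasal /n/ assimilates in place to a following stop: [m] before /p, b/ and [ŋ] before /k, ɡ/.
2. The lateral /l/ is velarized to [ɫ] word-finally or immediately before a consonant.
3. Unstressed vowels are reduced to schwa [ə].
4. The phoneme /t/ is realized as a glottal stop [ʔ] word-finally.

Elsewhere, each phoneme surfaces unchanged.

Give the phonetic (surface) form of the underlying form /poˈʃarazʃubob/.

[pəˈʃarəzʃəbəb]

/o/ meets the environment for rule 3 (in an unstressed syllable) → [ə].
/a/ (between /ʃ/ and /r/) is in the target of rule 3 but the environment (in an unstressed syllable) is not met → [a].
/a/ (between /r/ and /z/): in an unstressed syllable, so rule 3 applies → [ə].
Rule 3 applies to /u/ (between /ʃ/ and /b/: in an unstressed syllable) → [ə].
/o/ (between /b/ and /b/) occurs in an unstressed syllable → [ə] by rule 3.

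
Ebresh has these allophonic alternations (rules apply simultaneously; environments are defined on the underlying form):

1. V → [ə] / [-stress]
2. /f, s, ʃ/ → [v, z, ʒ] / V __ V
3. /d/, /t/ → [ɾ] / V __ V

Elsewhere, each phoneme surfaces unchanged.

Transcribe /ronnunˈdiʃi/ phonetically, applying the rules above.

[rənnənˈdiʒə]

/r/ — not in any rule's target class → [r].
/o/ — between /r/ and /n/, in an unstressed syllable — surfaces as [ə] (rule 1).
/n/ stays [n].
/n/ (between /n/ and /u/): no rule targets it → [n].
/u/ (between /n/ and /n/) occurs in an unstressed syllable → [ə] by rule 1.
/n/ (between /u/ and /d/): no rule targets it → [n].
/d/ — between /n/ and /i/; rule 3 does not apply here → [d].
/i/ (between /d/ and /ʃ/) fails the environment for rule 1, so it stays [i].
Rule 2 applies to /ʃ/ (between /i/ and /i/: between two vowels) → [ʒ].
/i/ (word-final) occurs in an unstressed syllable → [ə] by rule 1.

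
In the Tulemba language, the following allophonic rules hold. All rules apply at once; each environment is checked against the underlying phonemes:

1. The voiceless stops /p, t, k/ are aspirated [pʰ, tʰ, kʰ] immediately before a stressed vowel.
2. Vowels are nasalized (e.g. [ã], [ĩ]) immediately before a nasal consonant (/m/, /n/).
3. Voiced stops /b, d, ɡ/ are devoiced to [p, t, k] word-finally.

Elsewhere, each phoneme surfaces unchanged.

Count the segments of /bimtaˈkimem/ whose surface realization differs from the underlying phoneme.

4

Segments that undergo a rule: /i/ → [ĩ] (rule 2); /k/ → [kʰ] (rule 1); /i/ → [ĩ] (rule 2); /e/ → [ẽ] (rule 2).
All other segments surface unchanged.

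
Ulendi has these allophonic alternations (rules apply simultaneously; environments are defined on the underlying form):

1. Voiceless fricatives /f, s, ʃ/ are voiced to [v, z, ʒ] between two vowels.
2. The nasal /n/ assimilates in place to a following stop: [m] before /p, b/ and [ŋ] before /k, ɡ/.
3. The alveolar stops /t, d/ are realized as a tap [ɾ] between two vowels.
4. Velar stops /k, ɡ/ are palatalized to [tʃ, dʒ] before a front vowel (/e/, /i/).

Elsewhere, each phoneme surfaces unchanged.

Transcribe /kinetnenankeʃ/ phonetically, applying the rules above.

Rule 4 applies to /k/ (word-initial: before a front vowel) → [tʃ].
/i/ (between /k/ and /n/) is unaffected → [i].
/n/ (between /i/ and /e/) is in the target of rule 2 but the environment (before a labial or velar stop) is not met → [n].
/e/ stays [e].
/t/ (between /e/ and /n/): rule 3 targets it, but not between two vowels → unchanged [t].
/n/ (between /t/ and /e/): rule 2 targets it, but not before a labial or velar stop → unchanged [n].
/e/ stays [e].
/n/ (between /e/ and /a/) fails the environment for rule 2, so it stays [n].
/a/ — not in any rule's target class → [a].
/n/ — between /a/ and /k/, before a labial or velar stop — surfaces as [ŋ] (rule 2).
/k/ (between /n/ and /e/): before a front vowel, so rule 4 applies → [tʃ].
/e/ (between /k/ and /ʃ/): no rule targets it → [e].
/ʃ/ (word-final) fails the environment for rule 1, so it stays [ʃ].

[tʃinetnenaŋtʃeʃ]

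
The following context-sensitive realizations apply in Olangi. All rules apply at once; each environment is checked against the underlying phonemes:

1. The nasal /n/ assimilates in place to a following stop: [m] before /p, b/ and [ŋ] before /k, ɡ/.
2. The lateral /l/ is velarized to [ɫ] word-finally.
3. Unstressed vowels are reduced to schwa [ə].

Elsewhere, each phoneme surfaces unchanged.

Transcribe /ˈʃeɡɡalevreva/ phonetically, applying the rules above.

/e/ (between /ʃ/ and /ɡ/) fails the environment for rule 3, so it stays [e].
Rule 3 applies to /a/ (between /ɡ/ and /l/: in an unstressed syllable) → [ə].
/l/ (between /a/ and /e/) is in the target of rule 2 but the environment (word-finally) is not met → [l].
/e/ — between /l/ and /v/, in an unstressed syllable — surfaces as [ə] (rule 3).
/e/ — between /r/ and /v/, in an unstressed syllable — surfaces as [ə] (rule 3).
/a/ (word-final) occurs in an unstressed syllable → [ə] by rule 3.

[ˈʃeɡɡələvrəvə]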